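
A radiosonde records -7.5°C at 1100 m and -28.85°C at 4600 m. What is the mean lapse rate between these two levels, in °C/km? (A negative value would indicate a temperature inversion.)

6.1°C/km

Γ = −ΔT/Δz = (-7.5 − (-28.85)) / (4600 − 1100) m
  = 21.35°C / 3.5 km = 6.1°C/km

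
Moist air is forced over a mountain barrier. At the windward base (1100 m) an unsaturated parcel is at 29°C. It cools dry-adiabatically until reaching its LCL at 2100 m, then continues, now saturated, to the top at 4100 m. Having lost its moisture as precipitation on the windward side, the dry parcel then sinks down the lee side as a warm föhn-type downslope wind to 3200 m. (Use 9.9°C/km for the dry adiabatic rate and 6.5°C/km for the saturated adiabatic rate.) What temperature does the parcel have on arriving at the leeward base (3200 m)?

1100 → 2100 m (dry, 9.9°C/km): ΔT = -9.9 × 1 = -9.9°C → T = 19.1°C
2100 → 4100 m (saturated, 6.5°C/km): ΔT = -6.5 × 2 = -13°C → T = 6.1°C
4100 → 3200 m (dry descent, 9.9°C/km): ΔT = +9.9 × 0.9 = +8.91°C → T = 15.01°C

15.01°C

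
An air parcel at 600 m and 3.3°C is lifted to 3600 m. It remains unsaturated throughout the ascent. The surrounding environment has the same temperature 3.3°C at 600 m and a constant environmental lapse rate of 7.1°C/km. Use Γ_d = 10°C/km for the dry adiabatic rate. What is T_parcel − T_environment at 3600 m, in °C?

-8.7°C (parcel cooler than environment)

Parcel:
  From 600 m to 3600 m (dry): cools by 10 × 3 = 30°C, giving -26.7°C.
Environment:
  From 600 m to 3600 m (environment): cools by 7.1 × 3 = 21.3°C, giving -18°C.
T_parcel − T_env = -26.7 − (-18) = -8.7°C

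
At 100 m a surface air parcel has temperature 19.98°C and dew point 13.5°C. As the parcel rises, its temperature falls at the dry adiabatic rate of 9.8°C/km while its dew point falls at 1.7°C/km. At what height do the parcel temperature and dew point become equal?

900 m

T and T_d converge at 9.8 − 1.7 = 8.1°C per km
Height above start = (19.98 − 13.5) / 8.1 = 0.8 km
LCL altitude = 100 m + 800 m = 900 m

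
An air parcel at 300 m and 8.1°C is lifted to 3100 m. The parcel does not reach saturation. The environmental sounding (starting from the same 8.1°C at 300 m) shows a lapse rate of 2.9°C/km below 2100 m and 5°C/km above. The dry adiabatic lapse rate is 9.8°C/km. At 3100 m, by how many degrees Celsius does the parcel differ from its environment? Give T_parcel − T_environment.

Parcel:
  Dry to 3100 m: -9.8 × 2.8 km = -27.44°C, so T = -19.34°C.
Environment:
  Environment, lower layer to 2100 m: -2.9 × 1.8 km = -5.22°C, so T = 2.88°C.
  Environment, upper layer to 3100 m: -5 × 1 km = -5°C, so T = -2.12°C.
T_parcel − T_env = -19.34 − (-2.12) = -17.22°C

-17.22°C (parcel cooler than environment)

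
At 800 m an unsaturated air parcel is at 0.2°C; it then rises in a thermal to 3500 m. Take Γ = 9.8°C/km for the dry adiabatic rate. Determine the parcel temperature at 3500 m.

-26.26°C

From 800 m to 3500 m (dry adiabatic): cools by 9.8 × 2.7 = 26.46°C, giving -26.26°C.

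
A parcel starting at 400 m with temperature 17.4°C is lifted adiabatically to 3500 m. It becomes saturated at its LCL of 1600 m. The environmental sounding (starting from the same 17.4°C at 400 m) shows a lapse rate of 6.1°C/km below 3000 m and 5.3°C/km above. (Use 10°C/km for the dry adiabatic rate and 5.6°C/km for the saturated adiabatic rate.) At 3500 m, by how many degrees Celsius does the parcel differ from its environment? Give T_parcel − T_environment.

Parcel:
  Dry to 1600 m: -10 × 1.2 km = -12°C, so T = 5.4°C.
  Saturated to 3500 m: -5.6 × 1.9 km = -10.64°C, so T = -5.24°C.
Environment:
  Environment, lower layer to 3000 m: -6.1 × 2.6 km = -15.86°C, so T = 1.54°C.
  Environment, upper layer to 3500 m: -5.3 × 0.5 km = -2.65°C, so T = -1.11°C.
T_parcel − T_env = -5.24 − (-1.11) = -4.13°C

-4.13°C (parcel cooler than environment)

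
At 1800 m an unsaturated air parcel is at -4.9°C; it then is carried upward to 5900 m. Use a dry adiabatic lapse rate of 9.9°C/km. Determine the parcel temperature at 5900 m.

-45.49°C

1800 → 5900 m (dry adiabatic, 9.9°C/km): ΔT = -9.9 × 4.1 = -40.59°C → T = -45.49°C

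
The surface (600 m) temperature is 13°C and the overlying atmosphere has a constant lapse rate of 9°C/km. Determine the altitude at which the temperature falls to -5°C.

Height above start = (13 − (-5)) / 9 = 2 km
Altitude = 600 m + 2000 m = 2600 m

2600 m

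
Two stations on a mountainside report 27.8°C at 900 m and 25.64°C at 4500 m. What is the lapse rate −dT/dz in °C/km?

0.6°C/km

Γ = −ΔT/Δz = (27.8 − 25.64) / (4500 − 900) m
  = 2.16°C / 3.6 km = 0.6°C/km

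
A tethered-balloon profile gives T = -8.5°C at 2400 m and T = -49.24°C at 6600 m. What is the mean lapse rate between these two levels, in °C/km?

9.7°C/km

Γ = −ΔT/Δz = (-8.5 − (-49.24)) / (6600 − 2400) m
  = 40.74°C / 4.2 km = 9.7°C/km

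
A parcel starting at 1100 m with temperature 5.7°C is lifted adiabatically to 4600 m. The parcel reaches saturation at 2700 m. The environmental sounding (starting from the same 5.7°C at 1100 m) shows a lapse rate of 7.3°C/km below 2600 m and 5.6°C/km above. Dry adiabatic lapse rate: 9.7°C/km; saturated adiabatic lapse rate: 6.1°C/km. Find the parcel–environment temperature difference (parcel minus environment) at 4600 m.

-4.96°C (parcel cooler than environment)

Parcel:
  Dry to 2700 m: -9.7 × 1.6 km = -15.52°C, so T = -9.82°C.
  Saturated to 4600 m: -6.1 × 1.9 km = -11.59°C, so T = -21.41°C.
Environment:
  Environment, lower layer to 2600 m: -7.3 × 1.5 km = -10.95°C, so T = -5.25°C.
  Environment, upper layer to 4600 m: -5.6 × 2 km = -11.2°C, so T = -16.45°C.
T_parcel − T_env = -21.41 − (-16.45) = -4.96°C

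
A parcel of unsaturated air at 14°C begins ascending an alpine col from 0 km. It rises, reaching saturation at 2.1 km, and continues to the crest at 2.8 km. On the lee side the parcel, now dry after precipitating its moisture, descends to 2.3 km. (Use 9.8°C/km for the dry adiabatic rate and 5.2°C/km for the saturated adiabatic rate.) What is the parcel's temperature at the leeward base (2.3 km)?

-5.32°C

Dry to 2100 m: -9.8 × 2.1 km = -20.58°C, so T = -6.58°C.
Saturated to 2800 m: -5.2 × 0.7 km = -3.64°C, so T = -10.22°C.
Dry descent to 2300 m: +9.8 × 0.5 km = +4.9°C, so T = -5.32°C.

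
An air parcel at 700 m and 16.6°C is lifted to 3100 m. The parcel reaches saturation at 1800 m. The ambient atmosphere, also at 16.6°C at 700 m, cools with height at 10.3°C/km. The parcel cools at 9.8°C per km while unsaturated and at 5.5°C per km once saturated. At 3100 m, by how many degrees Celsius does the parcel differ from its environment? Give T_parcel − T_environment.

Parcel:
  From 700 m to 1800 m (dry): cools by 9.8 × 1.1 = 10.78°C, giving 5.82°C.
  From 1800 m to 3100 m (saturated): cools by 5.5 × 1.3 = 7.15°C, giving -1.33°C.
Environment:
  From 700 m to 3100 m (environment): cools by 10.3 × 2.4 = 24.72°C, giving -8.12°C.
T_parcel − T_env = -1.33 − (-8.12) = +6.79°C

+6.79°C (parcel warmer than environment)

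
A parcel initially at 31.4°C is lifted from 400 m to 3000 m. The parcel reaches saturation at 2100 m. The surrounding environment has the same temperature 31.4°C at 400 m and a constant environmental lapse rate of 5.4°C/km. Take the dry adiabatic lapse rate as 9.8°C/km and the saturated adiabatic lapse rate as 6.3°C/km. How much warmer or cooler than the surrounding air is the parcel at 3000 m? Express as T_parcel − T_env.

Parcel:
  From 400 m to 2100 m (dry): cools by 9.8 × 1.7 = 16.66°C, giving 14.74°C.
  From 2100 m to 3000 m (saturated): cools by 6.3 × 0.9 = 5.67°C, giving 9.07°C.
Environment:
  From 400 m to 3000 m (environment): cools by 5.4 × 2.6 = 14.04°C, giving 17.36°C.
T_parcel − T_env = 9.07 − 17.36 = -8.29°C

-8.29°C (parcel cooler than environment)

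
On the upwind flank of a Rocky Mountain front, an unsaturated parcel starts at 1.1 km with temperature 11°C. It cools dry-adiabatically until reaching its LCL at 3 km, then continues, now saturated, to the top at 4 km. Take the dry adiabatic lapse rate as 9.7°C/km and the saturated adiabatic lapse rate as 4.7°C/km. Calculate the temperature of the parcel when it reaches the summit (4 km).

-12.13°C

From 1100 m to 3000 m (dry): cools by 9.7 × 1.9 = 18.43°C, giving -7.43°C.
From 3000 m to 4000 m (saturated): cools by 4.7 × 1 = 4.7°C, giving -12.13°C.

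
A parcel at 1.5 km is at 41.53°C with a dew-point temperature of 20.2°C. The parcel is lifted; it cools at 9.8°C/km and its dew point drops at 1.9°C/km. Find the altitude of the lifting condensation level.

4.2 km

T and T_d converge at 9.8 − 1.9 = 7.9°C per km
Height above start = (41.53 − 20.2) / 7.9 = 2.7 km
LCL altitude = 1500 m + 2700 m = 4200 m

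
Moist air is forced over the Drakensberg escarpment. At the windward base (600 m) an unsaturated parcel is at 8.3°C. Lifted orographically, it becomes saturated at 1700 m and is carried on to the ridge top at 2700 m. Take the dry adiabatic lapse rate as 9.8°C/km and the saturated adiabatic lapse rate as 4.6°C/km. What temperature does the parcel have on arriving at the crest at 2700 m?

-7.08°C

600 → 1700 m (dry, 9.8°C/km): ΔT = -9.8 × 1.1 = -10.78°C → T = -2.48°C
1700 → 2700 m (saturated, 4.6°C/km): ΔT = -4.6 × 1 = -4.6°C → T = -7.08°C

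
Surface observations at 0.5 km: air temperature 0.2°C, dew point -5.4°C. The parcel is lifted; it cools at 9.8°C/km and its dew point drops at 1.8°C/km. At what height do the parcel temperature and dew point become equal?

T and T_d converge at 9.8 − 1.8 = 8°C per km
Height above start = (0.2 − (-5.4)) / 8 = 0.7 km
LCL altitude = 500 m + 700 m = 1200 m

1.2 km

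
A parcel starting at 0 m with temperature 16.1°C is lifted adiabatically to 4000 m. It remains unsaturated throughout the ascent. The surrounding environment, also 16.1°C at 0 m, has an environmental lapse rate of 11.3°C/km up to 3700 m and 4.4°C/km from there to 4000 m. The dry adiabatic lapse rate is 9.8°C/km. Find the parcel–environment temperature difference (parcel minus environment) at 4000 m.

+3.93°C (parcel warmer than environment)

Parcel:
  From 0 m to 4000 m (dry): cools by 9.8 × 4 = 39.2°C, giving -23.1°C.
Environment:
  From 0 m to 3700 m (environment, lower layer): cools by 11.3 × 3.7 = 41.81°C, giving -25.71°C.
  From 3700 m to 4000 m (environment, upper layer): cools by 4.4 × 0.3 = 1.32°C, giving -27.03°C.
T_parcel − T_env = -23.1 − (-27.03) = +3.93°C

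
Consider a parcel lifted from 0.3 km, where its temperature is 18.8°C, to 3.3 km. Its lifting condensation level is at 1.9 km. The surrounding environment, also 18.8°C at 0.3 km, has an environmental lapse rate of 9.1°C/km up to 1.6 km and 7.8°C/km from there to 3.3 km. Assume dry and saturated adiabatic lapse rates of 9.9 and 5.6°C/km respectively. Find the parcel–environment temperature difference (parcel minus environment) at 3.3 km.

Parcel:
  300 → 1900 m (dry, 9.9°C/km): ΔT = -9.9 × 1.6 = -15.84°C → T = 2.96°C
  1900 → 3300 m (saturated, 5.6°C/km): ΔT = -5.6 × 1.4 = -7.84°C → T = -4.88°C
Environment:
  300 → 1600 m (environment, lower layer, 9.1°C/km): ΔT = -9.1 × 1.3 = -11.83°C → T = 6.97°C
  1600 → 3300 m (environment, upper layer, 7.8°C/km): ΔT = -7.8 × 1.7 = -13.26°C → T = -6.29°C
T_parcel − T_env = -4.88 − (-6.29) = +1.41°C

+1.41°C (parcel warmer than environment)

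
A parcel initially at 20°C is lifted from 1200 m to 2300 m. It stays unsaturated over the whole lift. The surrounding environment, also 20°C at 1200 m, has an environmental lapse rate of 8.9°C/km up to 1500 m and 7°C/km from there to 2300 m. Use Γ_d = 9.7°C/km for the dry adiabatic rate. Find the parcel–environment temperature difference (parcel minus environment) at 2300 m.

-2.4°C (parcel cooler than environment)

Parcel:
  1200–2300 m, dry: Δz = 1.1 km ⇒ ΔT = -10.67°C; T = 9.33°C
Environment:
  1200–1500 m, environment, lower layer: Δz = 0.3 km ⇒ ΔT = -2.67°C; T = 17.33°C
  1500–2300 m, environment, upper layer: Δz = 0.8 km ⇒ ΔT = -5.6°C; T = 11.73°C
T_parcel − T_env = 9.33 − 11.73 = -2.4°C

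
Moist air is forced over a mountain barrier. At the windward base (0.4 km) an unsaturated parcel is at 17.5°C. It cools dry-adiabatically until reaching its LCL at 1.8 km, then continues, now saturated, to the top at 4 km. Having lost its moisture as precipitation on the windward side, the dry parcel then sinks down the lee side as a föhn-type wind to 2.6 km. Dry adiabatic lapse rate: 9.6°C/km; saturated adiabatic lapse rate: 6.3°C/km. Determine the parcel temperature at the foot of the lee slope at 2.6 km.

From 400 m to 1800 m (dry): cools by 9.6 × 1.4 = 13.44°C, giving 4.06°C.
From 1800 m to 4000 m (saturated): cools by 6.3 × 2.2 = 13.86°C, giving -9.8°C.
From 4000 m to 2600 m (dry descent): warms by 9.6 × 1.4 = 13.44°C, giving 3.64°C.

3.64°C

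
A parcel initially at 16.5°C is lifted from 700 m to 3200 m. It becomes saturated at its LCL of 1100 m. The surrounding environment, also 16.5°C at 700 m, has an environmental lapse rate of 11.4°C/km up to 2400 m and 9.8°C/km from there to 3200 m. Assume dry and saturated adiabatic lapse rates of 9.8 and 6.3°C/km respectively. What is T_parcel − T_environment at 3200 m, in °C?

+10.07°C (parcel warmer than environment)

Parcel:
  Dry to 1100 m: -9.8 × 0.4 km = -3.92°C, so T = 12.58°C.
  Saturated to 3200 m: -6.3 × 2.1 km = -13.23°C, so T = -0.65°C.
Environment:
  Environment, lower layer to 2400 m: -11.4 × 1.7 km = -19.38°C, so T = -2.88°C.
  Environment, upper layer to 3200 m: -9.8 × 0.8 km = -7.84°C, so T = -10.72°C.
T_parcel − T_env = -0.65 − (-10.72) = +10.07°C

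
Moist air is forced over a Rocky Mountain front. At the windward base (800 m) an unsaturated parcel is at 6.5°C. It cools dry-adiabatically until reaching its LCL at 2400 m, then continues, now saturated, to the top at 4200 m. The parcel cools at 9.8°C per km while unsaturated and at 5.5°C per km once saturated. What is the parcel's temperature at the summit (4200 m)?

800–2400 m, dry: Δz = 1.6 km ⇒ ΔT = -15.68°C; T = -9.18°C
2400–4200 m, saturated: Δz = 1.8 km ⇒ ΔT = -9.9°C; T = -19.08°C

-19.08°C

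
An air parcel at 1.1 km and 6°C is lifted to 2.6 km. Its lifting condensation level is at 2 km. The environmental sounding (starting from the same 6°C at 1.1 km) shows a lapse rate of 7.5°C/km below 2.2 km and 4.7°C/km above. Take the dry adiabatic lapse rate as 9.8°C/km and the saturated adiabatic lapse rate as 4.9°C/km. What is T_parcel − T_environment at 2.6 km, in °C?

Parcel:
  1100 → 2000 m (dry, 9.8°C/km): ΔT = -9.8 × 0.9 = -8.82°C → T = -2.82°C
  2000 → 2600 m (saturated, 4.9°C/km): ΔT = -4.9 × 0.6 = -2.94°C → T = -5.76°C
Environment:
  1100 → 2200 m (environment, lower layer, 7.5°C/km): ΔT = -7.5 × 1.1 = -8.25°C → T = -2.25°C
  2200 → 2600 m (environment, upper layer, 4.7°C/km): ΔT = -4.7 × 0.4 = -1.88°C → T = -4.13°C
T_parcel − T_env = -5.76 − (-4.13) = -1.63°C

-1.63°C (parcel cooler than environment)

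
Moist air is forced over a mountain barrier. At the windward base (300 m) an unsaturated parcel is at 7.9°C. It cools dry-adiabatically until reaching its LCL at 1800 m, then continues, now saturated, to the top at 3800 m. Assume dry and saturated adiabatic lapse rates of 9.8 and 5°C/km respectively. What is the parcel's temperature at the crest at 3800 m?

Dry to 1800 m: -9.8 × 1.5 km = -14.7°C, so T = -6.8°C.
Saturated to 3800 m: -5 × 2 km = -10°C, so T = -16.8°C.

-16.8°C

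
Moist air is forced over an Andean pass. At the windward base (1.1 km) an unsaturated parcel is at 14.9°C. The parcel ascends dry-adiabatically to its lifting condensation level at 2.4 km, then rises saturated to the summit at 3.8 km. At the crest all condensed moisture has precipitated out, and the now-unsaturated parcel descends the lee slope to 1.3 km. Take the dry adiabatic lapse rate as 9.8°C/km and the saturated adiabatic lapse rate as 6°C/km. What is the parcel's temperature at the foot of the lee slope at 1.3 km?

18.26°C

Dry to 2400 m: -9.8 × 1.3 km = -12.74°C, so T = 2.16°C.
Saturated to 3800 m: -6 × 1.4 km = -8.4°C, so T = -6.24°C.
Dry descent to 1300 m: +9.8 × 2.5 km = +24.5°C, so T = 18.26°C.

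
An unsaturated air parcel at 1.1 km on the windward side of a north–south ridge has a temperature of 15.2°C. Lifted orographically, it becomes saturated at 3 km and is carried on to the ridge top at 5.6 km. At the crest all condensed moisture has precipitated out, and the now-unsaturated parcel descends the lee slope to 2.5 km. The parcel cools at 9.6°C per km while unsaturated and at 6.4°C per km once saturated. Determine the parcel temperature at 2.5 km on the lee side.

1100–3000 m, dry: Δz = 1.9 km ⇒ ΔT = -18.24°C; T = -3.04°C
3000–5600 m, saturated: Δz = 2.6 km ⇒ ΔT = -16.64°C; T = -19.68°C
5600–2500 m, dry descent: Δz = 3.1 km ⇒ ΔT = +29.76°C; T = 10.08°C

10.08°C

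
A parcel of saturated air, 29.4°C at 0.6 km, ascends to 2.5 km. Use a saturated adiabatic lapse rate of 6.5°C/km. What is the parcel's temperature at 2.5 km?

Saturated adiabatic to 2500 m: -6.5 × 1.9 km = -12.35°C, so T = 17.05°C.

17.05°C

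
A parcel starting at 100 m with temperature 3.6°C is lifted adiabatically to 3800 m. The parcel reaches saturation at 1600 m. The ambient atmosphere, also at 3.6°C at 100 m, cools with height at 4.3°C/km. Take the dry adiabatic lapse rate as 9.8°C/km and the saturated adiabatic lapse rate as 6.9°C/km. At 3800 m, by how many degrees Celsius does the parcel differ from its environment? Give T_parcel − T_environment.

-13.97°C (parcel cooler than environment)

Parcel:
  100–1600 m, dry: Δz = 1.5 km ⇒ ΔT = -14.7°C; T = -11.1°C
  1600–3800 m, saturated: Δz = 2.2 km ⇒ ΔT = -15.18°C; T = -26.28°C
Environment:
  100–3800 m, environment: Δz = 3.7 km ⇒ ΔT = -15.91°C; T = -12.31°C
T_parcel − T_env = -26.28 − (-12.31) = -13.97°C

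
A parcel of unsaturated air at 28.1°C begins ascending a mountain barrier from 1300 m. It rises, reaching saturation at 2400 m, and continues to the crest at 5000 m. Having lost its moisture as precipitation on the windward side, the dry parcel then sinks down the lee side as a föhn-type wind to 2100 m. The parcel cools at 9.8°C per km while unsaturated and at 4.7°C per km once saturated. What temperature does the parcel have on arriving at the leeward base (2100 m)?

From 1300 m to 2400 m (dry): cools by 9.8 × 1.1 = 10.78°C, giving 17.32°C.
From 2400 m to 5000 m (saturated): cools by 4.7 × 2.6 = 12.22°C, giving 5.1°C.
From 5000 m to 2100 m (dry descent): warms by 9.8 × 2.9 = 28.42°C, giving 33.52°C.

33.52°C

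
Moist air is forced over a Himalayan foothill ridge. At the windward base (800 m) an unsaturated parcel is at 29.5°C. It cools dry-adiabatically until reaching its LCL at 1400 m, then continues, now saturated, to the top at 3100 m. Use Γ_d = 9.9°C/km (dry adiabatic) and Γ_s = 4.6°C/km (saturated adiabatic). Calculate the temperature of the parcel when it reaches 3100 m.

Dry to 1400 m: -9.9 × 0.6 km = -5.94°C, so T = 23.56°C.
Saturated to 3100 m: -4.6 × 1.7 km = -7.82°C, so T = 15.74°C.

15.74°C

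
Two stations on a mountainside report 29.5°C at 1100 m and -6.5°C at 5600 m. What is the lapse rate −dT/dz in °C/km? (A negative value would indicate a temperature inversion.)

8°C/km

Γ = −ΔT/Δz = (29.5 − (-6.5)) / (5600 − 1100) m
  = 36°C / 4.5 km = 8°C/km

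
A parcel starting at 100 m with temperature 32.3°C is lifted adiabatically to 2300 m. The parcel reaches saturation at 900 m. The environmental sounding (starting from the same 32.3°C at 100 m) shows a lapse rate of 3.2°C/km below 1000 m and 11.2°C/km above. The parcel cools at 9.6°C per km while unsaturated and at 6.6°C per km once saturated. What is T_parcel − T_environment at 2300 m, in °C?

+0.52°C (parcel warmer than environment)

Parcel:
  Dry to 900 m: -9.6 × 0.8 km = -7.68°C, so T = 24.62°C.
  Saturated to 2300 m: -6.6 × 1.4 km = -9.24°C, so T = 15.38°C.
Environment:
  Environment, lower layer to 1000 m: -3.2 × 0.9 km = -2.88°C, so T = 29.42°C.
  Environment, upper layer to 2300 m: -11.2 × 1.3 km = -14.56°C, so T = 14.86°C.
T_parcel − T_env = 15.38 − 14.86 = +0.52°C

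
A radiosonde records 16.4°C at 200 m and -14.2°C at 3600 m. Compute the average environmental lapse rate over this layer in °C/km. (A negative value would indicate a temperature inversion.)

Γ = −ΔT/Δz = (16.4 − (-14.2)) / (3600 − 200) m
  = 30.6°C / 3.4 km = 9°C/km

9°C/km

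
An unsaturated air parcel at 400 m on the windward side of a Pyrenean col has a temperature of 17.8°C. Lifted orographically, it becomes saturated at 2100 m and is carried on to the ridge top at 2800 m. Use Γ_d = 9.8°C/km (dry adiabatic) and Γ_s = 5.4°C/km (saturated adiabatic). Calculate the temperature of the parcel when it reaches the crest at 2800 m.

-2.64°C

400 → 2100 m (dry, 9.8°C/km): ΔT = -9.8 × 1.7 = -16.66°C → T = 1.14°C
2100 → 2800 m (saturated, 5.4°C/km): ΔT = -5.4 × 0.7 = -3.78°C → T = -2.64°C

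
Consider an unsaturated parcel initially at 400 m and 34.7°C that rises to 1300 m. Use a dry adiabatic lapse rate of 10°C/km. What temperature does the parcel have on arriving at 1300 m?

From 400 m to 1300 m (dry adiabatic): cools by 10 × 0.9 = 9°C, giving 25.7°C.

25.7°C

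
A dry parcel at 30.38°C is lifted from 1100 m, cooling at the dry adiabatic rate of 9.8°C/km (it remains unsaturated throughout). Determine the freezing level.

Height above start = (30.38 − 0) / 9.8 = 3.1 km
Altitude = 1100 m + 3100 m = 4200 m

4200 m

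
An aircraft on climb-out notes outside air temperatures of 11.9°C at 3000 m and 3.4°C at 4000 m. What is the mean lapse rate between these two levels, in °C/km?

8.5°C/km

Γ = −ΔT/Δz = (11.9 − 3.4) / (4000 − 3000) m
  = 8.5°C / 1 km = 8.5°C/km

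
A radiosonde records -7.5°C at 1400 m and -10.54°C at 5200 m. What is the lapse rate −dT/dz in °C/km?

Γ = −ΔT/Δz = (-7.5 − (-10.54)) / (5200 − 1400) m
  = 3.04°C / 3.8 km = 0.8°C/km

0.8°C/km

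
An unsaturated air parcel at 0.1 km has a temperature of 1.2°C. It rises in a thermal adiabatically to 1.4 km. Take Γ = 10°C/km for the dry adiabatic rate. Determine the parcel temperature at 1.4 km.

-11.8°C

100 → 1400 m (dry adiabatic, 10°C/km): ΔT = -10 × 1.3 = -13°C → T = -11.8°C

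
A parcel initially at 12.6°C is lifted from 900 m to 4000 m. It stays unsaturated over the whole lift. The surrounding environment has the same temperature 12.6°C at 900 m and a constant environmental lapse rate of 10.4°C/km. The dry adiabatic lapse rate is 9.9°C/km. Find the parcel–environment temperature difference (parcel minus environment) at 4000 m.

+1.55°C (parcel warmer than environment)

Parcel:
  900 → 4000 m (dry, 9.9°C/km): ΔT = -9.9 × 3.1 = -30.69°C → T = -18.09°C
Environment:
  900 → 4000 m (environment, 10.4°C/km): ΔT = -10.4 × 3.1 = -32.24°C → T = -19.64°C
T_parcel − T_env = -18.09 − (-19.64) = +1.55°C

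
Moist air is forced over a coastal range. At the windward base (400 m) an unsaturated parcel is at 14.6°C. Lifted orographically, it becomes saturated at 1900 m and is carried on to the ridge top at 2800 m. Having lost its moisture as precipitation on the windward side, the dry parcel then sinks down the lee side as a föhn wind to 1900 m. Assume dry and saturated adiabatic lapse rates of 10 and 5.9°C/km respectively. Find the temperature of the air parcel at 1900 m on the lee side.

400 → 1900 m (dry, 10°C/km): ΔT = -10 × 1.5 = -15°C → T = -0.4°C
1900 → 2800 m (saturated, 5.9°C/km): ΔT = -5.9 × 0.9 = -5.31°C → T = -5.71°C
2800 → 1900 m (dry descent, 10°C/km): ΔT = +10 × 0.9 = +9°C → T = 3.29°C

3.29°C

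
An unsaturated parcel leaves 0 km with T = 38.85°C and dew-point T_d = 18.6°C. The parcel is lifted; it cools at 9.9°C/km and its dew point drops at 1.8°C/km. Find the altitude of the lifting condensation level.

2.5 km

T and T_d converge at 9.9 − 1.8 = 8.1°C per km
Height above start = (38.85 − 18.6) / 8.1 = 2.5 km
LCL altitude = 0 m + 2500 m = 2500 m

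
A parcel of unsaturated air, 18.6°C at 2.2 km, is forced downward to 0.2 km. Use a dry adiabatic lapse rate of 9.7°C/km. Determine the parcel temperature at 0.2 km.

38°C

Dry adiabatic to 200 m: +9.7 × 2 km = +19.4°C, so T = 38°C.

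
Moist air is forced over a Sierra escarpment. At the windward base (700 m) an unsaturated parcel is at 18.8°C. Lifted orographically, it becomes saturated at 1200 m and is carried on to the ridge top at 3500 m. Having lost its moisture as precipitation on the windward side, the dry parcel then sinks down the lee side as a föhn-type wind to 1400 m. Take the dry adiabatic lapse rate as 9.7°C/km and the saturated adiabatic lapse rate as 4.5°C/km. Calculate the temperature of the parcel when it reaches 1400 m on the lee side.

23.97°C

Dry to 1200 m: -9.7 × 0.5 km = -4.85°C, so T = 13.95°C.
Saturated to 3500 m: -4.5 × 2.3 km = -10.35°C, so T = 3.6°C.
Dry descent to 1400 m: +9.7 × 2.1 km = +20.37°C, so T = 23.97°C.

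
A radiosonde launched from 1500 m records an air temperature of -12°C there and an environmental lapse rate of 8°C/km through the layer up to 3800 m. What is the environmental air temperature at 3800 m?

1500–3800 m, environmental: Δz = 2.3 km ⇒ ΔT = -18.4°C; T = -30.4°C

-30.4°C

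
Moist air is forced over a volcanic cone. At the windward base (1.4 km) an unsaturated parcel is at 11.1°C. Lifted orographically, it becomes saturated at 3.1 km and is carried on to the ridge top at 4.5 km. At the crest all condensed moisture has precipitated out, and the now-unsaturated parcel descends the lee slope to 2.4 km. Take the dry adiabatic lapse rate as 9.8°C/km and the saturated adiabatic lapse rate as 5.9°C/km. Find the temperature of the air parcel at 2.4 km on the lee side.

1400 → 3100 m (dry, 9.8°C/km): ΔT = -9.8 × 1.7 = -16.66°C → T = -5.56°C
3100 → 4500 m (saturated, 5.9°C/km): ΔT = -5.9 × 1.4 = -8.26°C → T = -13.82°C
4500 → 2400 m (dry descent, 9.8°C/km): ΔT = +9.8 × 2.1 = +20.58°C → T = 6.76°C

6.76°C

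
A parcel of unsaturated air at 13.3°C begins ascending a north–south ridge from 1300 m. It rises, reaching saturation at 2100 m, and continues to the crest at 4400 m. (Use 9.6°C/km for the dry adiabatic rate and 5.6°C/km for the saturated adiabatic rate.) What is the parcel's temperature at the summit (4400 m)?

Dry to 2100 m: -9.6 × 0.8 km = -7.68°C, so T = 5.62°C.
Saturated to 4400 m: -5.6 × 2.3 km = -12.88°C, so T = -7.26°C.

-7.26°C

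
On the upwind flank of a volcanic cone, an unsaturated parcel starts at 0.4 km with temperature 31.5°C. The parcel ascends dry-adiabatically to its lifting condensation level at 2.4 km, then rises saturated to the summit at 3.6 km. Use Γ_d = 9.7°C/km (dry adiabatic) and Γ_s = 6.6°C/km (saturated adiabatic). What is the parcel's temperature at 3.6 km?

400–2400 m, dry: Δz = 2 km ⇒ ΔT = -19.4°C; T = 12.1°C
2400–3600 m, saturated: Δz = 1.2 km ⇒ ΔT = -7.92°C; T = 4.18°C

4.18°C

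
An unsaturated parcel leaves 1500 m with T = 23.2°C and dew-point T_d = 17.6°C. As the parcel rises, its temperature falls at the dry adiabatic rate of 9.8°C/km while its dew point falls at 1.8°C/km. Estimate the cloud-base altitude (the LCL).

T and T_d converge at 9.8 − 1.8 = 8°C per km
Height above start = (23.2 − 17.6) / 8 = 0.7 km
LCL altitude = 1500 m + 700 m = 2200 m

2200 m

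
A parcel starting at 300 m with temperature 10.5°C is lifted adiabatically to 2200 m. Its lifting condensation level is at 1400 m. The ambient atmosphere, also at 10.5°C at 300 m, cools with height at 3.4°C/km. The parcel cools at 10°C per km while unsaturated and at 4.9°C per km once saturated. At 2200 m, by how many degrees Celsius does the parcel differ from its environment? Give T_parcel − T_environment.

Parcel:
  From 300 m to 1400 m (dry): cools by 10 × 1.1 = 11°C, giving -0.5°C.
  From 1400 m to 2200 m (saturated): cools by 4.9 × 0.8 = 3.92°C, giving -4.42°C.
Environment:
  From 300 m to 2200 m (environment): cools by 3.4 × 1.9 = 6.46°C, giving 4.04°C.
T_parcel − T_env = -4.42 − 4.04 = -8.46°C

-8.46°C (parcel cooler than environment)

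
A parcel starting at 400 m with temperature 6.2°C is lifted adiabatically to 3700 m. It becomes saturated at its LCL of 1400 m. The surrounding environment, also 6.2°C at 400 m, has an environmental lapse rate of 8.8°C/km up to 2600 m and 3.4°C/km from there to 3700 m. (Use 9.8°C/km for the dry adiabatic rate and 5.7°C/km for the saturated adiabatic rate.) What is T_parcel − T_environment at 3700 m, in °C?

Parcel:
  From 400 m to 1400 m (dry): cools by 9.8 × 1 = 9.8°C, giving -3.6°C.
  From 1400 m to 3700 m (saturated): cools by 5.7 × 2.3 = 13.11°C, giving -16.71°C.
Environment:
  From 400 m to 2600 m (environment, lower layer): cools by 8.8 × 2.2 = 19.36°C, giving -13.16°C.
  From 2600 m to 3700 m (environment, upper layer): cools by 3.4 × 1.1 = 3.74°C, giving -16.9°C.
T_parcel − T_env = -16.71 − (-16.9) = +0.19°C

+0.19°C (parcel warmer than environment)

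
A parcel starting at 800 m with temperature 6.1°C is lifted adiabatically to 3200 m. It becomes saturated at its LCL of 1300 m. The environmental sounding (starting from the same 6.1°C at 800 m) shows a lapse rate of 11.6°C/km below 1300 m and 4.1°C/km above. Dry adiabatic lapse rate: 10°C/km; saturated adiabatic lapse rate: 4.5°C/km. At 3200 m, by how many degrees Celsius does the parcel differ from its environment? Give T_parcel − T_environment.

+0.04°C (parcel warmer than environment)

Parcel:
  800 → 1300 m (dry, 10°C/km): ΔT = -10 × 0.5 = -5°C → T = 1.1°C
  1300 → 3200 m (saturated, 4.5°C/km): ΔT = -4.5 × 1.9 = -8.55°C → T = -7.45°C
Environment:
  800 → 1300 m (environment, lower layer, 11.6°C/km): ΔT = -11.6 × 0.5 = -5.8°C → T = 0.3°C
  1300 → 3200 m (environment, upper layer, 4.1°C/km): ΔT = -4.1 × 1.9 = -7.79°C → T = -7.49°C
T_parcel − T_env = -7.45 − (-7.49) = +0.04°C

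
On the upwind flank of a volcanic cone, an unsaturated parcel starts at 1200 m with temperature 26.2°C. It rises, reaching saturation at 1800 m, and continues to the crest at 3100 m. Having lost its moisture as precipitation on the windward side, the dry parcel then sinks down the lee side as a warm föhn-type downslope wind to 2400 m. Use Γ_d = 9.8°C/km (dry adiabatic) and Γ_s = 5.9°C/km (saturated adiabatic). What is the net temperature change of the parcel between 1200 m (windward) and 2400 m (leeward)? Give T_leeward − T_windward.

From 1200 m to 1800 m (dry): cools by 9.8 × 0.6 = 5.88°C, giving 20.32°C.
From 1800 m to 3100 m (saturated): cools by 5.9 × 1.3 = 7.67°C, giving 12.65°C.
From 3100 m to 2400 m (dry descent): warms by 9.8 × 0.7 = 6.86°C, giving 19.51°C.
Net change vs windward start: 19.51 − 26.2 = -6.69°C

-6.69°C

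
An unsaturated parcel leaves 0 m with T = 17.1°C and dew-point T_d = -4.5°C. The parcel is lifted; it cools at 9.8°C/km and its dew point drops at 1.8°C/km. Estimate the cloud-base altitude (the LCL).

2700 m

T and T_d converge at 9.8 − 1.8 = 8°C per km
Height above start = (17.1 − (-4.5)) / 8 = 2.7 km
LCL altitude = 0 m + 2700 m = 2700 m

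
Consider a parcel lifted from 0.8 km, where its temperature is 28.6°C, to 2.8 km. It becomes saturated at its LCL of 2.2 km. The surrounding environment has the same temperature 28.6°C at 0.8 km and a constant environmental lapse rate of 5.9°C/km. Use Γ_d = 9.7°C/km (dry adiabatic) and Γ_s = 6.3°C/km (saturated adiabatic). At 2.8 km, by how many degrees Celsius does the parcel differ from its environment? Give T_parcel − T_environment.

Parcel:
  From 800 m to 2200 m (dry): cools by 9.7 × 1.4 = 13.58°C, giving 15.02°C.
  From 2200 m to 2800 m (saturated): cools by 6.3 × 0.6 = 3.78°C, giving 11.24°C.
Environment:
  From 800 m to 2800 m (environment): cools by 5.9 × 2 = 11.8°C, giving 16.8°C.
T_parcel − T_env = 11.24 − 16.8 = -5.56°C

-5.56°C (parcel cooler than environment)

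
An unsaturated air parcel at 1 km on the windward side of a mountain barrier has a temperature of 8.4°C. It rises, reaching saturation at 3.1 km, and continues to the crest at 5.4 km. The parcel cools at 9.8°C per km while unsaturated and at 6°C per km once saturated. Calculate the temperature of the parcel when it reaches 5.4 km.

1000 → 3100 m (dry, 9.8°C/km): ΔT = -9.8 × 2.1 = -20.58°C → T = -12.18°C
3100 → 5400 m (saturated, 6°C/km): ΔT = -6 × 2.3 = -13.8°C → T = -25.98°C

-25.98°C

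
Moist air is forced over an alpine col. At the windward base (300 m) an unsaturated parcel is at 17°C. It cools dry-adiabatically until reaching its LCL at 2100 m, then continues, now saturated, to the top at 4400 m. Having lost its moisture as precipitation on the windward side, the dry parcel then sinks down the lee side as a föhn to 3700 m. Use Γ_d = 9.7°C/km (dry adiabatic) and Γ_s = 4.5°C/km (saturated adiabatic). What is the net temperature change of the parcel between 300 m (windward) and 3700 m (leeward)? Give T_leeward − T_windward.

300 → 2100 m (dry, 9.7°C/km): ΔT = -9.7 × 1.8 = -17.46°C → T = -0.46°C
2100 → 4400 m (saturated, 4.5°C/km): ΔT = -4.5 × 2.3 = -10.35°C → T = -10.81°C
4400 → 3700 m (dry descent, 9.7°C/km): ΔT = +9.7 × 0.7 = +6.79°C → T = -4.02°C
Net change vs windward start: -4.02 − 17 = -21.02°C

-21.02°C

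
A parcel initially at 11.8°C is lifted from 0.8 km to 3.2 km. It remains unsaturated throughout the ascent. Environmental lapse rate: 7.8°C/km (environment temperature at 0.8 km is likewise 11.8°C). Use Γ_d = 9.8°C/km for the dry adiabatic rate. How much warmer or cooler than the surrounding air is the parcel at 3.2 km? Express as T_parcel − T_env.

-4.8°C (parcel cooler than environment)

Parcel:
  Dry to 3200 m: -9.8 × 2.4 km = -23.52°C, so T = -11.72°C.
Environment:
  Environment to 3200 m: -7.8 × 2.4 km = -18.72°C, so T = -6.92°C.
T_parcel − T_env = -11.72 − (-6.92) = -4.8°C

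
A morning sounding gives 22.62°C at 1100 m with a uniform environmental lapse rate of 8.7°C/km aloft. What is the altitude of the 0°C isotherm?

3700 m

Height above start = (22.62 − 0) / 8.7 = 2.6 km
Altitude = 1100 m + 2600 m = 3700 m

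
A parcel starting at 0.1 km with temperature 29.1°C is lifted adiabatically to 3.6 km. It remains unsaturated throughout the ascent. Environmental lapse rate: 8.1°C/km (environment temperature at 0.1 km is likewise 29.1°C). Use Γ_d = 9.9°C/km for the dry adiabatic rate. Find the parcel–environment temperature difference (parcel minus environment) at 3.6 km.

-6.3°C (parcel cooler than environment)

Parcel:
  Dry to 3600 m: -9.9 × 3.5 km = -34.65°C, so T = -5.55°C.
Environment:
  Environment to 3600 m: -8.1 × 3.5 km = -28.35°C, so T = 0.75°C.
T_parcel − T_env = -5.55 − 0.75 = -6.3°C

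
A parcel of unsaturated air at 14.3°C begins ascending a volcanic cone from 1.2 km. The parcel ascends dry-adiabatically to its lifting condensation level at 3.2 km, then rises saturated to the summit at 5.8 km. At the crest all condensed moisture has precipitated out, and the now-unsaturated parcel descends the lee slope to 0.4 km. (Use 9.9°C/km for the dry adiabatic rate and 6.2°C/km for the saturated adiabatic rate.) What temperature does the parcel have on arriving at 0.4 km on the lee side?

From 1200 m to 3200 m (dry): cools by 9.9 × 2 = 19.8°C, giving -5.5°C.
From 3200 m to 5800 m (saturated): cools by 6.2 × 2.6 = 16.12°C, giving -21.62°C.
From 5800 m to 400 m (dry descent): warms by 9.9 × 5.4 = 53.46°C, giving 31.84°C.

31.84°C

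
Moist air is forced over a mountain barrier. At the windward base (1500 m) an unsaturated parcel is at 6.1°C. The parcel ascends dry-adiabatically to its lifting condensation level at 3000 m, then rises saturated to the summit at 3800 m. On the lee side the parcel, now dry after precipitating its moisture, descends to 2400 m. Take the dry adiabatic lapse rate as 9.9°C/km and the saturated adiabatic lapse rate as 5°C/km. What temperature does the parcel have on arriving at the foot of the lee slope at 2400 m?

1.11°C

From 1500 m to 3000 m (dry): cools by 9.9 × 1.5 = 14.85°C, giving -8.75°C.
From 3000 m to 3800 m (saturated): cools by 5 × 0.8 = 4°C, giving -12.75°C.
From 3800 m to 2400 m (dry descent): warms by 9.9 × 1.4 = 13.86°C, giving 1.11°C.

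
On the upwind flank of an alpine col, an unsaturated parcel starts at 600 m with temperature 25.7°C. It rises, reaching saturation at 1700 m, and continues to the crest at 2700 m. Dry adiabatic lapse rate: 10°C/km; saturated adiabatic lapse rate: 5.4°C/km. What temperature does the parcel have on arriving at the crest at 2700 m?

Dry to 1700 m: -10 × 1.1 km = -11°C, so T = 14.7°C.
Saturated to 2700 m: -5.4 × 1 km = -5.4°C, so T = 9.3°C.

9.3°C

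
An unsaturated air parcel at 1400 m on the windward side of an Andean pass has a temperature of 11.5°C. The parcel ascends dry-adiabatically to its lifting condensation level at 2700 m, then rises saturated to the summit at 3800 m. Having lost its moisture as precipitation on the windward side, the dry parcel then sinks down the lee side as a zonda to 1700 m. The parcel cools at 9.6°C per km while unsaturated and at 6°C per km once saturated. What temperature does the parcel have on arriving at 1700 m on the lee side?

1400–2700 m, dry: Δz = 1.3 km ⇒ ΔT = -12.48°C; T = -0.98°C
2700–3800 m, saturated: Δz = 1.1 km ⇒ ΔT = -6.6°C; T = -7.58°C
3800–1700 m, dry descent: Δz = 2.1 km ⇒ ΔT = +20.16°C; T = 12.58°C

12.58°C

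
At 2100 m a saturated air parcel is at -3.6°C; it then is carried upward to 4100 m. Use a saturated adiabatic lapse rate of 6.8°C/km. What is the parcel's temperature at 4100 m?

-17.2°C

Saturated adiabatic to 4100 m: -6.8 × 2 km = -13.6°C, so T = -17.2°C.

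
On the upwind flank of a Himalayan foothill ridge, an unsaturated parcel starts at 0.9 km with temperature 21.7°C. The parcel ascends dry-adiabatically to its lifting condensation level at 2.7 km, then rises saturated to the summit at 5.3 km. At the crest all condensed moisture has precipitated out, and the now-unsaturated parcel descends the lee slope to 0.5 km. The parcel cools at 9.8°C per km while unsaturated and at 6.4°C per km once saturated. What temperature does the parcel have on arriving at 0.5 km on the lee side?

34.46°C

900 → 2700 m (dry, 9.8°C/km): ΔT = -9.8 × 1.8 = -17.64°C → T = 4.06°C
2700 → 5300 m (saturated, 6.4°C/km): ΔT = -6.4 × 2.6 = -16.64°C → T = -12.58°C
5300 → 500 m (dry descent, 9.8°C/km): ΔT = +9.8 × 4.8 = +47.04°C → T = 34.46°C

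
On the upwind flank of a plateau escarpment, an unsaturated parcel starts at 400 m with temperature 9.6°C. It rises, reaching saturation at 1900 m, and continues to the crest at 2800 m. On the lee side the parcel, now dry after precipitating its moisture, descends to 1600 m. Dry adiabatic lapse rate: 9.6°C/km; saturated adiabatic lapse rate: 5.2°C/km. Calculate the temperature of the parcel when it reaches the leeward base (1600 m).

400–1900 m, dry: Δz = 1.5 km ⇒ ΔT = -14.4°C; T = -4.8°C
1900–2800 m, saturated: Δz = 0.9 km ⇒ ΔT = -4.68°C; T = -9.48°C
2800–1600 m, dry descent: Δz = 1.2 km ⇒ ΔT = +11.52°C; T = 2.04°C

2.04°C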